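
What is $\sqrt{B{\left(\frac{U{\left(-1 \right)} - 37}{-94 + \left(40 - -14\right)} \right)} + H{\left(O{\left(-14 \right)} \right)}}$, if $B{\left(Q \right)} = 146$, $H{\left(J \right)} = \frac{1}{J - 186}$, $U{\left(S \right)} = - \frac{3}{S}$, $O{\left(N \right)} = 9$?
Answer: $\frac{\sqrt{4573857}}{177} \approx 12.083$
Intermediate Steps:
$H{\left(J \right)} = \frac{1}{-186 + J}$
$\sqrt{B{\left(\frac{U{\left(-1 \right)} - 37}{-94 + \left(40 - -14\right)} \right)} + H{\left(O{\left(-14 \right)} \right)}} = \sqrt{146 + \frac{1}{-186 + 9}} = \sqrt{146 + \frac{1}{-177}} = \sqrt{146 - \frac{1}{177}} = \sqrt{\frac{25841}{177}} = \frac{\sqrt{4573857}}{177}$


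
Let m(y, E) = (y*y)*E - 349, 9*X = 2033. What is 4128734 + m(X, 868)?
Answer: 3921920437/81 ≈ 4.8419e+7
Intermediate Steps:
X = 2033/9 (X = (⅑)*2033 = 2033/9 ≈ 225.89)
m(y, E) = -349 + E*y² (m(y, E) = y²*E - 349 = E*y² - 349 = -349 + E*y²)
4128734 + m(X, 868) = 4128734 + (-349 + 868*(2033/9)²) = 4128734 + (-349 + 868*(4133089/81)) = 4128734 + (-349 + 3587521252/81) = 4128734 + 3587492983/81 = 3921920437/81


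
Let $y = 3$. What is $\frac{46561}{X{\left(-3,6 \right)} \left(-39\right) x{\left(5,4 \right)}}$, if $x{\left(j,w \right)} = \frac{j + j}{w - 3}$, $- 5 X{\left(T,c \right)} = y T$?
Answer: $- \frac{46561}{702} \approx -66.326$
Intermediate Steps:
$X{\left(T,c \right)} = - \frac{3 T}{5}$
$x{\left(j,w \right)} = \frac{2 j}{-3 + w}$
$\frac{46561}{X{\left(-3,6 \right)} \left(-39\right) x{\left(5,4 \right)}} = \frac{46561}{\left(- \frac{3}{5}\right) \left(-3\right) \left(-39\right) 2 \cdot 5 \frac{1}{-3 + 4}} = \frac{46561}{\frac{9}{5} \left(-39\right) 2 \cdot 5 \cdot 1^{-1}} = \frac{46561}{\left(- \frac{351}{5}\right) 2 \cdot 5 \cdot 1} = \frac{46561}{\left(- \frac{351}{5}\right) 10} = \frac{46561}{-702} = 46561 \left(- \frac{1}{702}\right) = - \frac{46561}{702}$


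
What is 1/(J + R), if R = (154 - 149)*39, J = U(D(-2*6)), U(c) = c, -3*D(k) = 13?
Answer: 3/572 ≈ 0.0052448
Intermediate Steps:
D(k) = -13/3 (D(k) = -⅓*13 = -13/3)
J = -13/3 ≈ -4.3333
R = 195 (R = 5*39 = 195)
1/(J + R) = 1/(-13/3 + 195) = 1/(572/3) = 3/572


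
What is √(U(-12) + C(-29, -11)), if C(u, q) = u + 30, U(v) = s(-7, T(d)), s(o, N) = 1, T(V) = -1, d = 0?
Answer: √2 ≈ 1.4142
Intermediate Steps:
U(v) = 1
C(u, q) = 30 + u
√(U(-12) + C(-29, -11)) = √(1 + (30 - 29)) = √(1 + 1) = √2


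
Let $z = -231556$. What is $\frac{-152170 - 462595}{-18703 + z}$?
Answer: $\frac{614765}{250259} \approx 2.4565$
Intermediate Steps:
$\frac{-152170 - 462595}{-18703 + z} = \frac{-152170 - 462595}{-18703 - 231556} = - \frac{614765}{-250259} = \left(-614765\right) \left(- \frac{1}{250259}\right) = \frac{614765}{250259}$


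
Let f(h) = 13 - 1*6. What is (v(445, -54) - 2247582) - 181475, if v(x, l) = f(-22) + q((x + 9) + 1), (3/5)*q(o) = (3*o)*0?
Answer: -2429050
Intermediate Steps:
f(h) = 7 (f(h) = 13 - 6 = 7)
q(o) = 0 (q(o) = 5*((3*o)*0)/3 = (5/3)*0 = 0)
v(x, l) = 7 (v(x, l) = 7 + 0 = 7)
(v(445, -54) - 2247582) - 181475 = (7 - 2247582) - 181475 = -2247575 - 181475 = -2429050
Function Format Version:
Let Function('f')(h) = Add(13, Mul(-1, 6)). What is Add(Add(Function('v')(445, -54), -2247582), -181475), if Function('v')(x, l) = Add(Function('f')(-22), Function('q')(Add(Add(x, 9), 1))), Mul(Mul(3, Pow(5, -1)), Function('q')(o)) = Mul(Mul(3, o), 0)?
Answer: -2429050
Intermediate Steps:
Function('f')(h) = 7 (Function('f')(h) = Add(13, -6) = 7)
Function('q')(o) = 0 (Function('q')(o) = Mul(Rational(5, 3), Mul(Mul(3, o), 0)) = Mul(Rational(5, 3), 0) = 0)
Function('v')(x, l) = 7 (Function('v')(x, l) = Add(7, 0) = 7)
Add(Add(Function('v')(445, -54), -2247582), -181475) = Add(Add(7, -2247582), -181475) = Add(-2247575, -181475) = -2429050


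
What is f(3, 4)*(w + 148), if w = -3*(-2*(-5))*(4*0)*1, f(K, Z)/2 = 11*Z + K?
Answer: 13912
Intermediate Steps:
f(K, Z) = 2*K + 22*Z (f(K, Z) = 2*(11*Z + K) = 2*(K + 11*Z) = 2*K + 22*Z)
w = 0 (w = -30*0*1 = -30*0 = -3*0 = 0)
f(3, 4)*(w + 148) = (2*3 + 22*4)*(0 + 148) = (6 + 88)*148 = 94*148 = 13912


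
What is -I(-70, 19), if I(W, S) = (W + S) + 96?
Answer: -45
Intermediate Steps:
I(W, S) = 96 + S + W (I(W, S) = (S + W) + 96 = 96 + S + W)
-I(-70, 19) = -(96 + 19 - 70) = -1*45 = -45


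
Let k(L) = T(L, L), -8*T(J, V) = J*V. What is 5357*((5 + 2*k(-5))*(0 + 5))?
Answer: -133925/4 ≈ -33481.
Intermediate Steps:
T(J, V) = -J*V/8
k(L) = -L²/8 (k(L) = -L*L/8 = -L²/8)
5357*((5 + 2*k(-5))*(0 + 5)) = 5357*((5 + 2*(-⅛*(-5)²))*(0 + 5)) = 5357*((5 + 2*(-⅛*25))*5) = 5357*((5 + 2*(-25/8))*5) = 5357*((5 - 25/4)*5) = 5357*(-5/4*5) = 5357*(-25/4) = -133925/4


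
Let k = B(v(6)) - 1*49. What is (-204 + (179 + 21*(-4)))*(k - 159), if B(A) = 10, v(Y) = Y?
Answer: 21582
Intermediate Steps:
k = -39 (k = 10 - 1*49 = 10 - 49 = -39)
(-204 + (179 + 21*(-4)))*(k - 159) = (-204 + (179 + 21*(-4)))*(-39 - 159) = (-204 + (179 - 84))*(-198) = (-204 + 95)*(-198) = -109*(-198) = 21582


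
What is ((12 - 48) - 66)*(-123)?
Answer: 12546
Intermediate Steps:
((12 - 48) - 66)*(-123) = (-36 - 66)*(-123) = -102*(-123) = 12546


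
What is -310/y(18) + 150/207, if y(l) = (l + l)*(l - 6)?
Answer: 35/4968 ≈ 0.0070451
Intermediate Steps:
y(l) = 2*l*(-6 + l) (y(l) = (2*l)*(-6 + l) = 2*l*(-6 + l))
-310/y(18) + 150/207 = -310*1/(36*(-6 + 18)) + 150/207 = -310/(2*18*12) + 150*(1/207) = -310/432 + 50/69 = -310*1/432 + 50/69 = -155/216 + 50/69 = 35/4968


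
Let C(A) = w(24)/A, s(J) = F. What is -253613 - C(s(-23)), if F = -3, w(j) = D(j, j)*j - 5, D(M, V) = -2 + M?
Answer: -760316/3 ≈ -2.5344e+5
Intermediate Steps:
w(j) = -5 + j*(-2 + j) (w(j) = (-2 + j)*j - 5 = j*(-2 + j) - 5 = -5 + j*(-2 + j))
s(J) = -3
C(A) = 523/A (C(A) = (-5 + 24*(-2 + 24))/A = (-5 + 24*22)/A = (-5 + 528)/A = 523/A)
-253613 - C(s(-23)) = -253613 - 523/(-3) = -253613 - 523*(-1)/3 = -253613 - 1*(-523/3) = -253613 + 523/3 = -760316/3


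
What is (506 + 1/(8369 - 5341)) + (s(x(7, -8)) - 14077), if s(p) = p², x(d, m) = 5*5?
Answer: -39200487/3028 ≈ -12946.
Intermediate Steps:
x(d, m) = 25
(506 + 1/(8369 - 5341)) + (s(x(7, -8)) - 14077) = (506 + 1/(8369 - 5341)) + (25² - 14077) = (506 + 1/3028) + (625 - 14077) = (506 + 1/3028) - 13452 = 1532169/3028 - 13452 = -39200487/3028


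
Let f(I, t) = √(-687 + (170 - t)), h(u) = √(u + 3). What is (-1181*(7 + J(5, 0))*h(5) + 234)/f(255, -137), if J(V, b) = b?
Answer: I*√95*(-117 + 8267*√2)/95 ≈ 1187.5*I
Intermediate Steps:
h(u) = √(3 + u)
f(I, t) = √(-517 - t)
(-1181*(7 + J(5, 0))*h(5) + 234)/f(255, -137) = (-1181*(7 + 0)*√(3 + 5) + 234)/(√(-517 - 1*(-137))) = (-8267*√8 + 234)/(√(-517 + 137)) = (-8267*2*√2 + 234)/(√(-380)) = (-16534*√2 + 234)/((2*I*√95)) = (-16534*√2 + 234)*(-I*√95/190) = (234 - 16534*√2)*(-I*√95/190) = -I*√95*(234 - 16534*√2)/190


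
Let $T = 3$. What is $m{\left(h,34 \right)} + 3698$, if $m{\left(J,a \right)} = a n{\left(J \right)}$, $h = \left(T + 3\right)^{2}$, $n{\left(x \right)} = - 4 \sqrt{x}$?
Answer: $2882$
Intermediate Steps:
$h = 36$ ($h = \left(3 + 3\right)^{2} = 6^{2} = 36$)
$m{\left(J,a \right)} = - 4 a \sqrt{J}$ ($m{\left(J,a \right)} = a \left(- 4 \sqrt{J}\right) = - 4 a \sqrt{J}$)
$m{\left(h,34 \right)} + 3698 = \left(-4\right) 34 \sqrt{36} + 3698 = \left(-4\right) 34 \cdot 6 + 3698 = -816 + 3698 = 2882$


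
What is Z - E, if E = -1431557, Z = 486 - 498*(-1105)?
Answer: 1982333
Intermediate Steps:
Z = 550776 (Z = 486 + 550290 = 550776)
Z - E = 550776 - 1*(-1431557) = 550776 + 1431557 = 1982333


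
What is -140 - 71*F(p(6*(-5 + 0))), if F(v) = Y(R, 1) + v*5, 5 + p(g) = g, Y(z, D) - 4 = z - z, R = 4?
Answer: 12001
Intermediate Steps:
Y(z, D) = 4 (Y(z, D) = 4 + (z - z) = 4 + 0 = 4)
p(g) = -5 + g
F(v) = 4 + 5*v (F(v) = 4 + v*5 = 4 + 5*v)
-140 - 71*F(p(6*(-5 + 0))) = -140 - 71*(4 + 5*(-5 + 6*(-5 + 0))) = -140 - 71*(4 + 5*(-5 + 6*(-5))) = -140 - 71*(4 + 5*(-5 - 30)) = -140 - 71*(4 + 5*(-35)) = -140 - 71*(4 - 175) = -140 - 71*(-171) = -140 + 12141 = 12001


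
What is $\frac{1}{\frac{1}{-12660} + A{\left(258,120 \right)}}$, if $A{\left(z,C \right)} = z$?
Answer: $\frac{12660}{3266279} \approx 0.003876$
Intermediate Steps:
$\frac{1}{\frac{1}{-12660} + A{\left(258,120 \right)}} = \frac{1}{\frac{1}{-12660} + 258} = \frac{1}{- \frac{1}{12660} + 258} = \frac{1}{\frac{3266279}{12660}} = \frac{12660}{3266279}$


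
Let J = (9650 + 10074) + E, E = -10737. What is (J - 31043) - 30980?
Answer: -53036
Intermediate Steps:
J = 8987 (J = (9650 + 10074) - 10737 = 19724 - 10737 = 8987)
(J - 31043) - 30980 = (8987 - 31043) - 30980 = -22056 - 30980 = -53036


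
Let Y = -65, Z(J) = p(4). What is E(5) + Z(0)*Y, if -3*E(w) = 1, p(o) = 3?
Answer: -586/3 ≈ -195.33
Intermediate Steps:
Z(J) = 3
E(w) = -⅓ (E(w) = -⅓*1 = -⅓)
E(5) + Z(0)*Y = -⅓ + 3*(-65) = -⅓ - 195 = -586/3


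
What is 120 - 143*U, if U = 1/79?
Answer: 9337/79 ≈ 118.19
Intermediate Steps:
U = 1/79 ≈ 0.012658
120 - 143*U = 120 - 143*1/79 = 120 - 143/79 = 9337/79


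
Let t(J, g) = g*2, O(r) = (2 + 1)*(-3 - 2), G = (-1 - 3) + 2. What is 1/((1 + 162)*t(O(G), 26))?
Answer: 1/8476 ≈ 0.00011798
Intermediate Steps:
G = -2 (G = -4 + 2 = -2)
O(r) = -15 (O(r) = 3*(-5) = -15)
t(J, g) = 2*g
1/((1 + 162)*t(O(G), 26)) = 1/((1 + 162)*((2*26))) = 1/(163*52) = (1/163)*(1/52) = 1/8476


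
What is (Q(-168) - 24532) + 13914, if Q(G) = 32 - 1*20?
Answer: -10606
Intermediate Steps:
Q(G) = 12 (Q(G) = 32 - 20 = 12)
(Q(-168) - 24532) + 13914 = (12 - 24532) + 13914 = -24520 + 13914 = -10606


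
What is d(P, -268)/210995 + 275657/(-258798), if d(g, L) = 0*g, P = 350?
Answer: -275657/258798 ≈ -1.0651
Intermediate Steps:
d(g, L) = 0
d(P, -268)/210995 + 275657/(-258798) = 0/210995 + 275657/(-258798) = 0*(1/210995) + 275657*(-1/258798) = 0 - 275657/258798 = -275657/258798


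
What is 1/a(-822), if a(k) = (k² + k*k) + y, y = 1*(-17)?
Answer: 1/1351351 ≈ 7.4000e-7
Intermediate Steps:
y = -17
a(k) = -17 + 2*k² (a(k) = (k² + k*k) - 17 = (k² + k²) - 17 = 2*k² - 17 = -17 + 2*k²)
1/a(-822) = 1/(-17 + 2*(-822)²) = 1/(-17 + 2*675684) = 1/(-17 + 1351368) = 1/1351351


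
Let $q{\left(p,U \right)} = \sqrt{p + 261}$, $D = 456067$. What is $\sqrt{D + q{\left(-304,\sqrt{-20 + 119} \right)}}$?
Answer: $\sqrt{456067 + i \sqrt{43}} \approx 675.33 + 0.005 i$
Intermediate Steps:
$q{\left(p,U \right)} = \sqrt{261 + p}$
$\sqrt{D + q{\left(-304,\sqrt{-20 + 119} \right)}} = \sqrt{456067 + \sqrt{261 - 304}} = \sqrt{456067 + \sqrt{-43}} = \sqrt{456067 + i \sqrt{43}}$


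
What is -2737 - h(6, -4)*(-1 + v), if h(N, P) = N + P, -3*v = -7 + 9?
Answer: -8201/3 ≈ -2733.7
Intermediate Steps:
v = -⅔ (v = -(-7 + 9)/3 = -⅓*2 = -⅔ ≈ -0.66667)
-2737 - h(6, -4)*(-1 + v) = -2737 - (6 - 4)*(-1 - ⅔) = -2737 - 2*(-5)/3 = -2737 - 1*(-10/3) = -2737 + 10/3 = -8201/3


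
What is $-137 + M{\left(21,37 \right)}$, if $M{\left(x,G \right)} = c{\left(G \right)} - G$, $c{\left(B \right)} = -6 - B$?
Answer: $-217$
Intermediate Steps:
$M{\left(x,G \right)} = -6 - 2 G$ ($M{\left(x,G \right)} = \left(-6 - G\right) - G = -6 - 2 G$)
$-137 + M{\left(21,37 \right)} = -137 - 80 = -217$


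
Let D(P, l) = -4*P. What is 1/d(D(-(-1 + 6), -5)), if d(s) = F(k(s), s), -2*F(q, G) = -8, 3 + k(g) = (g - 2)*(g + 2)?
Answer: ¼ ≈ 0.25000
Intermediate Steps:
k(g) = -3 + (-2 + g)*(2 + g) (k(g) = -3 + (g - 2)*(g + 2) = -3 + (-2 + g)*(2 + g))
F(q, G) = 4 (F(q, G) = -½*(-8) = 4)
d(s) = 4
1/d(D(-(-1 + 6), -5)) = 1/4 = ¼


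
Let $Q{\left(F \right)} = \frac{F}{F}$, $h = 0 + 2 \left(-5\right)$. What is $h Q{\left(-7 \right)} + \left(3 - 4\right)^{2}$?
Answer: $-9$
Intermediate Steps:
$h = -10$ ($h = 0 - 10 = -10$)
$Q{\left(F \right)} = 1$
$h Q{\left(-7 \right)} + \left(3 - 4\right)^{2} = \left(-10\right) 1 + \left(3 - 4\right)^{2} = -10 + \left(-1\right)^{2} = -10 + 1 = -9$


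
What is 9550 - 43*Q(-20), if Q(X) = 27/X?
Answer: 192161/20 ≈ 9608.0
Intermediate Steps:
9550 - 43*Q(-20) = 9550 - 43*27/(-20) = 9550 - 43*27*(-1/20) = 9550 - 43*(-27)/20 = 9550 - 1*(-1161/20) = 9550 + 1161/20 = 192161/20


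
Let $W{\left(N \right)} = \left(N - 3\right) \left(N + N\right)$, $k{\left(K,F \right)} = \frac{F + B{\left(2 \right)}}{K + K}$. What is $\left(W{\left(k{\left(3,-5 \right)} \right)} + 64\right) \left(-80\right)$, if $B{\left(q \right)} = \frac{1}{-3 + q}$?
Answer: $-5760$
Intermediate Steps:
$k{\left(K,F \right)} = \frac{-1 + F}{2 K}$ ($k{\left(K,F \right)} = \frac{F + \frac{1}{-3 + 2}}{K + K} = \frac{F + \frac{1}{-1}}{2 K} = \left(F - 1\right) \frac{1}{2 K} = \left(-1 + F\right) \frac{1}{2 K} = \frac{-1 + F}{2 K}$)
$W{\left(N \right)} = 2 N \left(-3 + N\right)$ ($W{\left(N \right)} = \left(-3 + N\right) 2 N = 2 N \left(-3 + N\right)$)
$\left(W{\left(k{\left(3,-5 \right)} \right)} + 64\right) \left(-80\right) = \left(2 \frac{-1 - 5}{2 \cdot 3} \left(-3 + \frac{-1 - 5}{2 \cdot 3}\right) + 64\right) \left(-80\right) = \left(2 \cdot \frac{1}{2} \cdot \frac{1}{3} \left(-6\right) \left(-3 + \frac{1}{2} \cdot \frac{1}{3} \left(-6\right)\right) + 64\right) \left(-80\right) = \left(2 \left(-1\right) \left(-3 - 1\right) + 64\right) \left(-80\right) = \left(2 \left(-1\right) \left(-4\right) + 64\right) \left(-80\right) = \left(8 + 64\right) \left(-80\right) = 72 \left(-80\right) = -5760$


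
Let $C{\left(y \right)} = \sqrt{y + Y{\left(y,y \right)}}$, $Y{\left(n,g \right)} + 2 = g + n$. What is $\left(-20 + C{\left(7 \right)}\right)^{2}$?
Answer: $\left(20 - \sqrt{19}\right)^{2} \approx 244.64$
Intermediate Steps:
$Y{\left(n,g \right)} = -2 + g + n$ ($Y{\left(n,g \right)} = -2 + \left(g + n\right) = -2 + g + n$)
$C{\left(y \right)} = \sqrt{-2 + 3 y}$ ($C{\left(y \right)} = \sqrt{y + \left(-2 + y + y\right)} = \sqrt{y + \left(-2 + 2 y\right)} = \sqrt{-2 + 3 y}$)
$\left(-20 + C{\left(7 \right)}\right)^{2} = \left(-20 + \sqrt{-2 + 3 \cdot 7}\right)^{2} = \left(-20 + \sqrt{-2 + 21}\right)^{2} = \left(-20 + \sqrt{19}\right)^{2}$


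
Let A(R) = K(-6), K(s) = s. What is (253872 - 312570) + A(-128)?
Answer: -58704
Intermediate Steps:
A(R) = -6
(253872 - 312570) + A(-128) = (253872 - 312570) - 6 = -58698 - 6 = -58704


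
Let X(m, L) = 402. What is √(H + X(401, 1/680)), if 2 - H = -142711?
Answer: √143115 ≈ 378.31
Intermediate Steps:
H = 142713 (H = 2 - 1*(-142711) = 2 + 142711 = 142713)
√(H + X(401, 1/680)) = √(142713 + 402) = √143115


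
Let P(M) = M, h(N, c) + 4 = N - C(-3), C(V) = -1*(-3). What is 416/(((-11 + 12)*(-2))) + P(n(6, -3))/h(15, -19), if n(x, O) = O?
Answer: -1667/8 ≈ -208.38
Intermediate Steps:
C(V) = 3
h(N, c) = -7 + N (h(N, c) = -4 + (N - 1*3) = -4 + (N - 3) = -4 + (-3 + N) = -7 + N)
416/(((-11 + 12)*(-2))) + P(n(6, -3))/h(15, -19) = 416/(((-11 + 12)*(-2))) - 3/(-7 + 15) = 416/((1*(-2))) - 3/8 = 416/(-2) - 3*1/8 = 416*(-1/2) - 3/8 = -208 - 3/8 = -1667/8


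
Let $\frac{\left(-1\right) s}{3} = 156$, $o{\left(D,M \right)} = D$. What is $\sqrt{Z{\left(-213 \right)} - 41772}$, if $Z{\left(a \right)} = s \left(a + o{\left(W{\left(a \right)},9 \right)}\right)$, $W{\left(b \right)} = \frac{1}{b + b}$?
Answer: $\frac{3 \sqrt{32437770}}{71} \approx 240.65$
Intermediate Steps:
$W{\left(b \right)} = \frac{1}{2 b}$
$s = -468$ ($s = \left(-3\right) 156 = -468$)
$Z{\left(a \right)} = - 468 a - \frac{234}{a}$ ($Z{\left(a \right)} = - 468 \left(a + \frac{1}{2 a}\right) = - 468 a - \frac{234}{a}$)
$\sqrt{Z{\left(-213 \right)} - 41772} = \sqrt{\left(\left(-468\right) \left(-213\right) - \frac{234}{-213}\right) - 41772} = \sqrt{\left(99684 - - \frac{78}{71}\right) - 41772} = \sqrt{\left(99684 + \frac{78}{71}\right) - 41772} = \sqrt{\frac{7077642}{71} - 41772} = \sqrt{\frac{4111830}{71}} = \frac{3 \sqrt{32437770}}{71}$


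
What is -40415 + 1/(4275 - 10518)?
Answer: -252310846/6243 ≈ -40415.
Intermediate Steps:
-40415 + 1/(4275 - 10518) = -40415 + 1/(-6243) = -40415 - 1/6243 = -252310846/6243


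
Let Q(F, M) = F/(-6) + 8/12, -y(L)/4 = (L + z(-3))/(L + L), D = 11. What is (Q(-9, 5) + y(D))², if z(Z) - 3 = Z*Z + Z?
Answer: 9409/4356 ≈ 2.1600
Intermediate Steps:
z(Z) = 3 + Z + Z² (z(Z) = 3 + (Z*Z + Z) = 3 + (Z² + Z) = 3 + (Z + Z²) = 3 + Z + Z²)
y(L) = -2*(9 + L)/L (y(L) = -4*(L + (3 - 3 + (-3)²))/(L + L) = -4*(L + (3 - 3 + 9))/(2*L) = -4*(L + 9)*1/(2*L) = -4*(9 + L)*1/(2*L) = -2*(9 + L)/L)
Q(F, M) = ⅔ - F/6 (Q(F, M) = F*(-⅙) + 8*(1/12) = -F/6 + ⅔ = ⅔ - F/6)
(Q(-9, 5) + y(D))² = ((⅔ - ⅙*(-9)) + (-2 - 18/11))² = ((⅔ + 3/2) + (-2 - 18*1/11))² = (13/6 + (-2 - 18/11))² = (13/6 - 40/11)² = (-97/66)² = 9409/4356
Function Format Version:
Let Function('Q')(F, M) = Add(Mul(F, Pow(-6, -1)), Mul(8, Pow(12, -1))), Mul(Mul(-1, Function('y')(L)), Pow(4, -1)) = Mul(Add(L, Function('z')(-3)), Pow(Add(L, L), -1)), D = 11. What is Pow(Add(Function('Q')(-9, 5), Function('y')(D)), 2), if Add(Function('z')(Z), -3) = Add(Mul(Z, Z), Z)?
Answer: Rational(9409, 4356) ≈ 2.1600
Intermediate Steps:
Function('z')(Z) = Add(3, Z, Pow(Z, 2)) (Function('z')(Z) = Add(3, Add(Mul(Z, Z), Z)) = Add(3, Add(Pow(Z, 2), Z)) = Add(3, Add(Z, Pow(Z, 2))) = Add(3, Z, Pow(Z, 2)))
Function('y')(L) = Mul(-2, Pow(L, -1), Add(9, L)) (Function('y')(L) = Mul(-4, Mul(Add(L, Add(3, -3, Pow(-3, 2))), Pow(Add(L, L), -1))) = Mul(-4, Mul(Add(L, Add(3, -3, 9)), Pow(Mul(2, L), -1))) = Mul(-4, Mul(Add(L, 9), Mul(Rational(1, 2), Pow(L, -1)))) = Mul(-4, Mul(Add(9, L), Mul(Rational(1, 2), Pow(L, -1)))) = Mul(-4, Mul(Rational(1, 2), Pow(L, -1), Add(9, L))) = Mul(-2, Pow(L, -1), Add(9, L)))
Function('Q')(F, M) = Add(Rational(2, 3), Mul(Rational(-1, 6), F)) (Function('Q')(F, M) = Add(Mul(F, Rational(-1, 6)), Mul(8, Rational(1, 12))) = Add(Mul(Rational(-1, 6), F), Rational(2, 3)) = Add(Rational(2, 3), Mul(Rational(-1, 6), F)))
Pow(Add(Function('Q')(-9, 5), Function('y')(D)), 2) = Pow(Add(Add(Rational(2, 3), Mul(Rational(-1, 6), -9)), Add(-2, Mul(-18, Pow(11, -1)))), 2) = Pow(Add(Add(Rational(2, 3), Rational(3, 2)), Add(-2, Mul(-18, Rational(1, 11)))), 2) = Pow(Add(Rational(13, 6), Add(-2, Rational(-18, 11))), 2) = Pow(Add(Rational(13, 6), Rational(-40, 11)), 2) = Pow(Rational(-97, 66), 2) = Rational(9409, 4356)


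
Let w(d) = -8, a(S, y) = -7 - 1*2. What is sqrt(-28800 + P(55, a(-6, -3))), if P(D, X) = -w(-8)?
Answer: 2*I*sqrt(7198) ≈ 169.68*I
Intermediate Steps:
a(S, y) = -9 (a(S, y) = -7 - 2 = -9)
P(D, X) = 8 (P(D, X) = -1*(-8) = 8)
sqrt(-28800 + P(55, a(-6, -3))) = sqrt(-28800 + 8) = sqrt(-28792) = 2*I*sqrt(7198)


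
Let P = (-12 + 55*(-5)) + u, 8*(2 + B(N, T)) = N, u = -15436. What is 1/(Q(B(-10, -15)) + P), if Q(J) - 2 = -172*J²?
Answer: -4/70151 ≈ -5.7020e-5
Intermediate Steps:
B(N, T) = -2 + N/8
Q(J) = 2 - 172*J²
P = -15723 (P = (-12 + 55*(-5)) - 15436 = (-12 - 275) - 15436 = -287 - 15436 = -15723)
1/(Q(B(-10, -15)) + P) = 1/((2 - 172*(-2 + (⅛)*(-10))²) - 15723) = 1/((2 - 172*(-2 - 5/4)²) - 15723) = 1/((2 - 172*(-13/4)²) - 15723) = 1/((2 - 172*169/16) - 15723) = 1/((2 - 7267/4) - 15723) = 1/(-7259/4 - 15723) = 1/(-70151/4) = -4/70151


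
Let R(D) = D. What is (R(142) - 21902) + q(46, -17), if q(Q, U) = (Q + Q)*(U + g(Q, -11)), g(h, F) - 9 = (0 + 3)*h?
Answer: -9800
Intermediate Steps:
g(h, F) = 9 + 3*h (g(h, F) = 9 + (0 + 3)*h = 9 + 3*h)
q(Q, U) = 2*Q*(9 + U + 3*Q) (q(Q, U) = (Q + Q)*(U + (9 + 3*Q)) = (2*Q)*(9 + U + 3*Q) = 2*Q*(9 + U + 3*Q))
(R(142) - 21902) + q(46, -17) = (142 - 21902) + 2*46*(9 - 17 + 3*46) = -21760 + 2*46*(9 - 17 + 138) = -21760 + 2*46*130 = -21760 + 11960 = -9800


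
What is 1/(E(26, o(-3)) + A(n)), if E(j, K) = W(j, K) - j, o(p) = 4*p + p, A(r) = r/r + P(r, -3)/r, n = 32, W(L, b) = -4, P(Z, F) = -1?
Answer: -32/929 ≈ -0.034446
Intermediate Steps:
A(r) = 1 - 1/r (A(r) = r/r - 1/r = 1 - 1/r)
o(p) = 5*p
E(j, K) = -4 - j
1/(E(26, o(-3)) + A(n)) = 1/((-4 - 1*26) + (-1 + 32)/32) = 1/((-4 - 26) + (1/32)*31) = 1/(-30 + 31/32) = 1/(-929/32) = -32/929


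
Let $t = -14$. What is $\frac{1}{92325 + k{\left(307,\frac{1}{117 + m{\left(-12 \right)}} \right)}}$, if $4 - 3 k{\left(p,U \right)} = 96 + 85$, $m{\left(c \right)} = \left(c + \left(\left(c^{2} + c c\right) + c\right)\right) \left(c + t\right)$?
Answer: $\frac{1}{92266} \approx 1.0838 \cdot 10^{-5}$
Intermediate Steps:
$m{\left(c \right)} = \left(-14 + c\right) \left(2 c + 2 c^{2}\right)$ ($m{\left(c \right)} = \left(c + \left(\left(c^{2} + c c\right) + c\right)\right) \left(c - 14\right) = \left(c + \left(\left(c^{2} + c^{2}\right) + c\right)\right) \left(-14 + c\right) = \left(c + \left(2 c^{2} + c\right)\right) \left(-14 + c\right) = \left(c + \left(c + 2 c^{2}\right)\right) \left(-14 + c\right) = \left(2 c + 2 c^{2}\right) \left(-14 + c\right) = \left(-14 + c\right) \left(2 c + 2 c^{2}\right)$)
$k{\left(p,U \right)} = -59$ ($k{\left(p,U \right)} = \frac{4}{3} - \frac{96 + 85}{3} = \frac{4}{3} - \frac{181}{3} = -59$)
$\frac{1}{92325 + k{\left(307,\frac{1}{117 + m{\left(-12 \right)}} \right)}} = \frac{1}{92325 - 59} = \frac{1}{92266}$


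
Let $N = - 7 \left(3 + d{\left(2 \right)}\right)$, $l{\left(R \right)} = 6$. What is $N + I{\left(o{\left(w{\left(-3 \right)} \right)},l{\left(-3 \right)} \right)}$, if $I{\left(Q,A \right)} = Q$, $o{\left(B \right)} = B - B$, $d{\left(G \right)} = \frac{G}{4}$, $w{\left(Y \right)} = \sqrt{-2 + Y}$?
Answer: $- \frac{49}{2} \approx -24.5$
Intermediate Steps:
$d{\left(G \right)} = \frac{G}{4}$ ($d{\left(G \right)} = G \frac{1}{4} = \frac{G}{4}$)
$o{\left(B \right)} = 0$
$N = - \frac{49}{2}$ ($N = - 7 \left(3 + \frac{1}{4} \cdot 2\right) = - 7 \left(3 + \frac{1}{2}\right) = \left(-7\right) \frac{7}{2} = - \frac{49}{2} \approx -24.5$)
$N + I{\left(o{\left(w{\left(-3 \right)} \right)},l{\left(-3 \right)} \right)} = - \frac{49}{2} + 0 = - \frac{49}{2}$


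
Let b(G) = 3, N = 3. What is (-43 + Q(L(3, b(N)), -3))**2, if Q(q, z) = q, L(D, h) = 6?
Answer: 1369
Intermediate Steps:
(-43 + Q(L(3, b(N)), -3))**2 = (-43 + 6)**2 = (-37)**2 = 1369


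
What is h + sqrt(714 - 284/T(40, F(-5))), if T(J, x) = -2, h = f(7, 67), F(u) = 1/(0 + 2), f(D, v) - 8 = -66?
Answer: -58 + 2*sqrt(214) ≈ -28.743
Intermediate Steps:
f(D, v) = -58 (f(D, v) = 8 - 66 = -58)
F(u) = 1/2
h = -58
h + sqrt(714 - 284/T(40, F(-5))) = -58 + sqrt(714 - 284/(-2)) = -58 + sqrt(714 - 284*(-1/2)) = -58 + sqrt(714 + 142) = -58 + sqrt(856) = -58 + 2*sqrt(214)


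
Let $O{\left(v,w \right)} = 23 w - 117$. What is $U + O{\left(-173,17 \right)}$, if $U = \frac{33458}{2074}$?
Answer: $\frac{300867}{1037} \approx 290.13$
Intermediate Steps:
$U = \frac{16729}{1037}$ ($U = 33458 \cdot \frac{1}{2074} = \frac{16729}{1037} \approx 16.132$)
$O{\left(v,w \right)} = -117 + 23 w$
$U + O{\left(-173,17 \right)} = \frac{16729}{1037} + \left(-117 + 23 \cdot 17\right) = \frac{16729}{1037} + \left(-117 + 391\right) = \frac{16729}{1037} + 274 = \frac{300867}{1037}$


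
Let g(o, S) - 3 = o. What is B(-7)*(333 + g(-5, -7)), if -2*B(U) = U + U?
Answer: 2317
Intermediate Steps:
g(o, S) = 3 + o
B(U) = -U (B(U) = -(U + U)/2 = -U)
B(-7)*(333 + g(-5, -7)) = (-1*(-7))*(333 + (3 - 5)) = 7*(333 - 2) = 7*331 = 2317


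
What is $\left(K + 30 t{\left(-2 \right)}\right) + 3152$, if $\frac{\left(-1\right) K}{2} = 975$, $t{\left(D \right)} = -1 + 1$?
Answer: $1202$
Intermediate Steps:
$t{\left(D \right)} = 0$
$K = -1950$ ($K = \left(-2\right) 975 = -1950$)
$\left(K + 30 t{\left(-2 \right)}\right) + 3152 = \left(-1950 + 30 \cdot 0\right) + 3152 = \left(-1950 + 0\right) + 3152 = -1950 + 3152 = 1202$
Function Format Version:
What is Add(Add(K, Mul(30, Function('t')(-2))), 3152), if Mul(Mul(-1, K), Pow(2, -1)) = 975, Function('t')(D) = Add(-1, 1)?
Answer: 1202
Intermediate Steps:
Function('t')(D) = 0
K = -1950 (K = Mul(-2, 975) = -1950)
Add(Add(K, Mul(30, Function('t')(-2))), 3152) = Add(Add(-1950, Mul(30, 0)), 3152) = Add(Add(-1950, 0), 3152) = Add(-1950, 3152) = 1202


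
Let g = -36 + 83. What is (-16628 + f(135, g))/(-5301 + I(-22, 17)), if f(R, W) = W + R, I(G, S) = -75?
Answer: 2741/896 ≈ 3.0592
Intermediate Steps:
g = 47
f(R, W) = R + W
(-16628 + f(135, g))/(-5301 + I(-22, 17)) = (-16628 + (135 + 47))/(-5301 - 75) = (-16628 + 182)/(-5376) = -16446*(-1/5376) = 2741/896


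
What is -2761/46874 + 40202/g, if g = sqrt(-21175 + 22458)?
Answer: -2761/46874 + 40202*sqrt(1283)/1283 ≈ 1122.3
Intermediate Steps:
g = sqrt(1283) ≈ 35.819
-2761/46874 + 40202/g = -2761/46874 + 40202/(sqrt(1283)) = -2761*1/46874 + 40202*(sqrt(1283)/1283) = -2761/46874 + 40202*sqrt(1283)/1283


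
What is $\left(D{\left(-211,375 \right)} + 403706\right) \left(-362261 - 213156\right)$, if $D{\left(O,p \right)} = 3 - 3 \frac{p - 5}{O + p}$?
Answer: $- \frac{19048364419111}{82} \approx -2.323 \cdot 10^{11}$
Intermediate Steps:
$D{\left(O,p \right)} = 3 - \frac{3 \left(-5 + p\right)}{O + p}$ ($D{\left(O,p \right)} = 3 - 3 \frac{-5 + p}{O + p} = 3 - \frac{3 \left(-5 + p\right)}{O + p}$)
$\left(D{\left(-211,375 \right)} + 403706\right) \left(-362261 - 213156\right) = \left(\frac{3 \left(5 - 211\right)}{-211 + 375} + 403706\right) \left(-362261 - 213156\right) = \left(3 \cdot \frac{1}{164} \left(-206\right) + 403706\right) \left(-575417\right) = \left(- \frac{309}{82} + 403706\right) \left(-575417\right) = \frac{33103583}{82} \left(-575417\right) = - \frac{19048364419111}{82}$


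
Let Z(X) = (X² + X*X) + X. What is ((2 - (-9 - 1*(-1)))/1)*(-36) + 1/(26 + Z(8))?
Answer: -58319/162 ≈ -359.99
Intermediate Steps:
Z(X) = X + 2*X² (Z(X) = (X² + X²) + X = 2*X² + X = X + 2*X²)
((2 - (-9 - 1*(-1)))/1)*(-36) + 1/(26 + Z(8)) = ((2 - (-9 - 1*(-1)))/1)*(-36) + 1/(26 + 8*(1 + 2*8)) = ((2 - (-9 + 1))*1)*(-36) + 1/(26 + 8*(1 + 16)) = ((2 - 1*(-8))*1)*(-36) + 1/(26 + 8*17) = ((2 + 8)*1)*(-36) + 1/(26 + 136) = (10*1)*(-36) + 1/162 = 10*(-36) + 1/162 = -360 + 1/162 = -58319/162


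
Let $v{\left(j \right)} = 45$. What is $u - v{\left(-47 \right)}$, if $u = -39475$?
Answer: $-39520$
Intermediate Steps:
$u - v{\left(-47 \right)} = -39475 - 45 = -39520$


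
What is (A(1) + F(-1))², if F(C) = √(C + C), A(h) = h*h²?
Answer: (1 + I*√2)² ≈ -1.0 + 2.8284*I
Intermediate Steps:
A(h) = h³
F(C) = √2*√C (F(C) = √(2*C) = √2*√C)
(A(1) + F(-1))² = (1³ + √2*√(-1))² = (1 + √2*I)² = (1 + I*√2)²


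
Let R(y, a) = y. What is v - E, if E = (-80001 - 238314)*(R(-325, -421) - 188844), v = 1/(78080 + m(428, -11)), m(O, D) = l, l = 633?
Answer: -4739729288787554/78713 ≈ -6.0215e+10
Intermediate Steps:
m(O, D) = 633
v = 1/78713 (v = 1/(78080 + 633) = 1/78713 ≈ 1.2704e-5)
E = 60215330235 (E = (-80001 - 238314)*(-325 - 188844) = -318315*(-189169) = 60215330235)
v - E = 1/78713 - 1*60215330235 = 1/78713 - 60215330235 = -4739729288787554/78713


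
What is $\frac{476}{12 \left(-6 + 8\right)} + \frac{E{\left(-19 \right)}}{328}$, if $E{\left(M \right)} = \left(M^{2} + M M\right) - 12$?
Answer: $\frac{10823}{492} \approx 21.998$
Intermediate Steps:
$E{\left(M \right)} = -12 + 2 M^{2}$ ($E{\left(M \right)} = \left(M^{2} + M^{2}\right) - 12 = 2 M^{2} - 12 = -12 + 2 M^{2}$)
$\frac{476}{12 \left(-6 + 8\right)} + \frac{E{\left(-19 \right)}}{328} = \frac{476}{12 \left(-6 + 8\right)} + \frac{-12 + 2 \left(-19\right)^{2}}{328} = \frac{476}{12 \cdot 2} + \left(-12 + 2 \cdot 361\right) \frac{1}{328} = \frac{476}{24} + \left(-12 + 722\right) \frac{1}{328} = 476 \cdot \frac{1}{24} + 710 \cdot \frac{1}{328} = \frac{119}{6} + \frac{355}{164} = \frac{10823}{492}$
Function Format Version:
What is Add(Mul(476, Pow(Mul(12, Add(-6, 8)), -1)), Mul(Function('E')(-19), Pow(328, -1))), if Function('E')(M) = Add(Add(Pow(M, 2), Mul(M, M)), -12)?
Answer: Rational(10823, 492) ≈ 21.998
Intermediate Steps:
Function('E')(M) = Add(-12, Mul(2, Pow(M, 2))) (Function('E')(M) = Add(Add(Pow(M, 2), Pow(M, 2)), -12) = Add(Mul(2, Pow(M, 2)), -12) = Add(-12, Mul(2, Pow(M, 2))))
Add(Mul(476, Pow(Mul(12, Add(-6, 8)), -1)), Mul(Function('E')(-19), Pow(328, -1))) = Add(Mul(476, Pow(Mul(12, Add(-6, 8)), -1)), Mul(Add(-12, Mul(2, Pow(-19, 2))), Pow(328, -1))) = Add(Mul(476, Pow(Mul(12, 2), -1)), Mul(Add(-12, Mul(2, 361)), Rational(1, 328))) = Add(Mul(476, Pow(24, -1)), Mul(Add(-12, 722), Rational(1, 328))) = Add(Mul(476, Rational(1, 24)), Mul(710, Rational(1, 328))) = Add(Rational(119, 6), Rational(355, 164)) = Rational(10823, 492)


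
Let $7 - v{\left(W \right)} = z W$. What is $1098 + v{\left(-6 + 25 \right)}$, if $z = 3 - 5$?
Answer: $1143$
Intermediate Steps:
$z = -2$ ($z = 3 - 5 = -2$)
$v{\left(W \right)} = 7 + 2 W$ ($v{\left(W \right)} = 7 - - 2 W = 7 + 2 W$)
$1098 + v{\left(-6 + 25 \right)} = 1098 + \left(7 + 2 \left(-6 + 25\right)\right) = 1098 + \left(7 + 2 \cdot 19\right) = 1098 + \left(7 + 38\right) = 1098 + 45 = 1143$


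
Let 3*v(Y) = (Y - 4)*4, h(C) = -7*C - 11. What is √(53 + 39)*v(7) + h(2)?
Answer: -25 + 8*√23 ≈ 13.367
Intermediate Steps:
h(C) = -11 - 7*C
v(Y) = -16/3 + 4*Y/3 (v(Y) = ((Y - 4)*4)/3 = ((-4 + Y)*4)/3 = (-16 + 4*Y)/3 = -16/3 + 4*Y/3)
√(53 + 39)*v(7) + h(2) = √(53 + 39)*(-16/3 + (4/3)*7) + (-11 - 7*2) = √92*(-16/3 + 28/3) + (-11 - 14) = (2*√23)*4 - 25 = 8*√23 - 25 = -25 + 8*√23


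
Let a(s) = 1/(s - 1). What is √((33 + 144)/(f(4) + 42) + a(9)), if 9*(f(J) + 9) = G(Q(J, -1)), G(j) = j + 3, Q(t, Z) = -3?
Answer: √10626/44 ≈ 2.3428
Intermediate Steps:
G(j) = 3 + j
f(J) = -9 (f(J) = -9 + (3 - 3)/9 = -9 + (⅑)*0 = -9 + 0 = -9)
a(s) = 1/(-1 + s)
√((33 + 144)/(f(4) + 42) + a(9)) = √((33 + 144)/(-9 + 42) + 1/(-1 + 9)) = √(177/33 + 1/8) = √(177*(1/33) + ⅛) = √(59/11 + ⅛) = √(483/88) = √10626/44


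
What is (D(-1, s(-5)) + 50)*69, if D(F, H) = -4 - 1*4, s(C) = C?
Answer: 2898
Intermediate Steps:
D(F, H) = -8 (D(F, H) = -4 - 4 = -8)
(D(-1, s(-5)) + 50)*69 = (-8 + 50)*69 = 42*69 = 2898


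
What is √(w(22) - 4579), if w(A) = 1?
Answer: I*√4578 ≈ 67.661*I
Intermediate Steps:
√(w(22) - 4579) = √(1 - 4579) = √(-4578) = I*√4578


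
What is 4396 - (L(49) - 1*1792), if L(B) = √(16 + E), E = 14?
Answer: 6188 - √30 ≈ 6182.5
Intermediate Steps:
L(B) = √30 (L(B) = √(16 + 14) = √30)
4396 - (L(49) - 1*1792) = 4396 - (√30 - 1*1792) = 4396 - (√30 - 1792) = 4396 - (-1792 + √30) = 4396 + (1792 - √30) = 6188 - √30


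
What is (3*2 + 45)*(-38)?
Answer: -1938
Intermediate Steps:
(3*2 + 45)*(-38) = (6 + 45)*(-38) = 51*(-38) = -1938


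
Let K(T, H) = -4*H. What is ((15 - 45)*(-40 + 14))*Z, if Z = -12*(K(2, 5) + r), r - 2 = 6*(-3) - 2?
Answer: 355680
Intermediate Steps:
r = -18 (r = 2 + (6*(-3) - 2) = 2 + (-18 - 2) = 2 - 20 = -18)
Z = 456 (Z = -12*(-4*5 - 18) = -12*(-20 - 18) = -12*(-38) = 456)
((15 - 45)*(-40 + 14))*Z = ((15 - 45)*(-40 + 14))*456 = -30*(-26)*456 = 780*456 = 355680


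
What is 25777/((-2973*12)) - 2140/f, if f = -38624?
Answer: -57454013/86121864 ≈ -0.66712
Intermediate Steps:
25777/((-2973*12)) - 2140/f = 25777/((-2973*12)) - 2140/(-38624) = 25777/(-35676) - 2140*(-1/38624) = 25777*(-1/35676) + 535/9656 = -25777/35676 + 535/9656 = -57454013/86121864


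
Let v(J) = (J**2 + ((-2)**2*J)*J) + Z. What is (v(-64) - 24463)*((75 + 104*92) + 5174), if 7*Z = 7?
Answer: -59001294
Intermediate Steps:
Z = 1 (Z = (1/7)*7 = 1)
v(J) = 1 + 5*J**2 (v(J) = (J**2 + ((-2)**2*J)*J) + 1 = (J**2 + (4*J)*J) + 1 = (J**2 + 4*J**2) + 1 = 5*J**2 + 1 = 1 + 5*J**2)
(v(-64) - 24463)*((75 + 104*92) + 5174) = ((1 + 5*(-64)**2) - 24463)*((75 + 104*92) + 5174) = ((1 + 5*4096) - 24463)*((75 + 9568) + 5174) = ((1 + 20480) - 24463)*(9643 + 5174) = (20481 - 24463)*14817 = -3982*14817 = -59001294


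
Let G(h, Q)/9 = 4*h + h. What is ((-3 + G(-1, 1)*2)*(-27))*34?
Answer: 85374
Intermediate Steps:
G(h, Q) = 45*h (G(h, Q) = 9*(4*h + h) = 9*(5*h) = 45*h)
((-3 + G(-1, 1)*2)*(-27))*34 = ((-3 + (45*(-1))*2)*(-27))*34 = ((-3 - 45*2)*(-27))*34 = ((-3 - 90)*(-27))*34 = -93*(-27)*34 = 2511*34 = 85374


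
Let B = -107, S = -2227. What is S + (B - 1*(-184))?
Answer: -2150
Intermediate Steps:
S + (B - 1*(-184)) = -2227 + (-107 - 1*(-184)) = -2227 + (-107 + 184) = -2227 + 77 = -2150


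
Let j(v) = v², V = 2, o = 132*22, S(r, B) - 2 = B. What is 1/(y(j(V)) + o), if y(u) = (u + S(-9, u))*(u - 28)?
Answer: 1/2664 ≈ 0.00037538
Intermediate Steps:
S(r, B) = 2 + B
o = 2904
y(u) = (-28 + u)*(2 + 2*u) (y(u) = (u + (2 + u))*(u - 28) = (2 + 2*u)*(-28 + u) = (-28 + u)*(2 + 2*u))
1/(y(j(V)) + o) = 1/((-56 - 54*2² + 2*(2²)²) + 2904) = 1/((-56 - 54*4 + 2*4²) + 2904) = 1/((-56 - 216 + 2*16) + 2904) = 1/((-56 - 216 + 32) + 2904) = 1/(-240 + 2904) = 1/2664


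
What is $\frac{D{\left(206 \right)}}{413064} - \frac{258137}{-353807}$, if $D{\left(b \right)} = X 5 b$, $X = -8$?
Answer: $\frac{12963966511}{18268116831} \approx 0.70965$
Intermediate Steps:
$D{\left(b \right)} = - 40 b$ ($D{\left(b \right)} = \left(-8\right) 5 b = - 40 b$)
$\frac{D{\left(206 \right)}}{413064} - \frac{258137}{-353807} = \frac{\left(-40\right) 206}{413064} - \frac{258137}{-353807} = \left(-8240\right) \frac{1}{413064} - - \frac{258137}{353807} = - \frac{1030}{51633} + \frac{258137}{353807} = \frac{12963966511}{18268116831}$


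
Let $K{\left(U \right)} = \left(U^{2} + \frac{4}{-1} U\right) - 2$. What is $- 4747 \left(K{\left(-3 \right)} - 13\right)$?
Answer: $-28482$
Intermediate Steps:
$K{\left(U \right)} = -2 + U^{2} - 4 U$ ($K{\left(U \right)} = \left(U^{2} + 4 \left(-1\right) U\right) - 2 = \left(U^{2} - 4 U\right) - 2 = -2 + U^{2} - 4 U$)
$- 4747 \left(K{\left(-3 \right)} - 13\right) = - 4747 \left(\left(-2 + \left(-3\right)^{2} - -12\right) - 13\right) = - 4747 \left(\left(-2 + 9 + 12\right) - 13\right) = - 4747 \left(19 - 13\right) = \left(-4747\right) 6 = -28482$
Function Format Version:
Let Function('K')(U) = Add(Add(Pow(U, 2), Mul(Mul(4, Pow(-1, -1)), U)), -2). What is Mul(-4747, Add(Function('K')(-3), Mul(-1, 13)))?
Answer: -28482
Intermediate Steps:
Function('K')(U) = Add(-2, Pow(U, 2), Mul(-4, U)) (Function('K')(U) = Add(Add(Pow(U, 2), Mul(Mul(4, -1), U)), -2) = Add(Add(Pow(U, 2), Mul(-4, U)), -2) = Add(-2, Pow(U, 2), Mul(-4, U)))
Mul(-4747, Add(Function('K')(-3), Mul(-1, 13))) = Mul(-4747, Add(Add(-2, Pow(-3, 2), Mul(-4, -3)), Mul(-1, 13))) = Mul(-4747, Add(Add(-2, 9, 12), -13)) = Mul(-4747, Add(19, -13)) = Mul(-4747, 6) = -28482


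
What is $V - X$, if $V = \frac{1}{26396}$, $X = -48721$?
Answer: $\frac{1286039517}{26396} \approx 48721.0$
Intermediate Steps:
$V = \frac{1}{26396} \approx 3.7885 \cdot 10^{-5}$
$V - X = \frac{1}{26396} - -48721 = \frac{1}{26396} + 48721 = \frac{1286039517}{26396}$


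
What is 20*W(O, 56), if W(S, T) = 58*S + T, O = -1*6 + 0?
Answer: -5840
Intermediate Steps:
O = -6 (O = -6 + 0 = -6)
W(S, T) = T + 58*S
20*W(O, 56) = 20*(56 + 58*(-6)) = 20*(56 - 348) = 20*(-292) = -5840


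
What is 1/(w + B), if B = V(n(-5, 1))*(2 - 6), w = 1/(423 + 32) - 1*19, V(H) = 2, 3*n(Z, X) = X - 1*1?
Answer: -455/12284 ≈ -0.037040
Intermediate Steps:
n(Z, X) = -⅓ + X/3 (n(Z, X) = (X - 1*1)/3 = (X - 1)/3 = (-1 + X)/3 = -⅓ + X/3)
w = -8644/455 (w = 1/455 - 19 = -8644/455 ≈ -18.998)
B = -8 (B = 2*(2 - 6) = 2*(-4) = -8)
1/(w + B) = 1/(-8644/455 - 8) = 1/(-12284/455) = -455/12284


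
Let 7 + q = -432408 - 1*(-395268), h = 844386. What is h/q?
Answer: -844386/37147 ≈ -22.731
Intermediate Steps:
q = -37147 (q = -7 + (-432408 - 1*(-395268)) = -7 + (-432408 + 395268) = -7 - 37140 = -37147)
h/q = 844386/(-37147) = 844386*(-1/37147) = -844386/37147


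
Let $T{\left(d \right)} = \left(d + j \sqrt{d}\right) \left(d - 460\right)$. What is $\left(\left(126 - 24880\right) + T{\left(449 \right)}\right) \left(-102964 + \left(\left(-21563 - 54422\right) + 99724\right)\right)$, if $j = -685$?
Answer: $2352427925 - 596960375 \sqrt{449} \approx -1.0297 \cdot 10^{10}$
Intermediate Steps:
$T{\left(d \right)} = \left(-460 + d\right) \left(d - 685 \sqrt{d}\right)$ ($T{\left(d \right)} = \left(d - 685 \sqrt{d}\right) \left(d - 460\right) = \left(d - 685 \sqrt{d}\right) \left(-460 + d\right) = \left(-460 + d\right) \left(d - 685 \sqrt{d}\right)$)
$\left(\left(126 - 24880\right) + T{\left(449 \right)}\right) \left(-102964 + \left(\left(-21563 - 54422\right) + 99724\right)\right) = \left(\left(126 - 24880\right) + \left(449^{2} - 685 \cdot 449^{\frac{3}{2}} - 206540 + 315100 \sqrt{449}\right)\right) \left(-102964 + \left(\left(-21563 - 54422\right) + 99724\right)\right) = \left(\left(126 - 24880\right) + \left(201601 - 685 \cdot 449 \sqrt{449} - 206540 + 315100 \sqrt{449}\right)\right) \left(-102964 + \left(-75985 + 99724\right)\right) = \left(-24754 + \left(201601 - 307565 \sqrt{449} - 206540 + 315100 \sqrt{449}\right)\right) \left(-102964 + 23739\right) = \left(-24754 - \left(4939 - 7535 \sqrt{449}\right)\right) \left(-79225\right) = \left(-29693 + 7535 \sqrt{449}\right) \left(-79225\right) = 2352427925 - 596960375 \sqrt{449}$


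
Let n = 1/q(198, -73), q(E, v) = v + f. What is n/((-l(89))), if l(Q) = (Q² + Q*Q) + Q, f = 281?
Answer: -1/3313648 ≈ -3.0178e-7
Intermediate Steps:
q(E, v) = 281 + v (q(E, v) = v + 281 = 281 + v)
l(Q) = Q + 2*Q² (l(Q) = (Q² + Q²) + Q = 2*Q² + Q = Q + 2*Q²)
n = 1/208 (n = 1/(281 - 73) = 1/208 ≈ 0.0048077)
n/((-l(89))) = 1/(208*((-89*(1 + 2*89)))) = 1/(208*((-89*(1 + 178)))) = 1/(208*((-89*179))) = 1/(208*((-1*15931))) = (1/208)/(-15931) = (1/208)*(-1/15931) = -1/3313648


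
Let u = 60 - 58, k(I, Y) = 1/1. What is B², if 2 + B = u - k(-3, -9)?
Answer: 1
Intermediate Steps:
k(I, Y) = 1
u = 2
B = -1 (B = -2 + (2 - 1*1) = -2 + (2 - 1) = -2 + 1 = -1)
B² = (-1)² = 1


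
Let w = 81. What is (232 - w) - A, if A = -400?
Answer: 551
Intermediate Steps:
(232 - w) - A = (232 - 1*81) - 1*(-400) = (232 - 81) + 400 = 151 + 400 = 551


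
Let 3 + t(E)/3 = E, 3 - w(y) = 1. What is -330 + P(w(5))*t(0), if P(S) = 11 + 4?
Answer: -465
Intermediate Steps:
w(y) = 2 (w(y) = 3 - 1*1 = 3 - 1 = 2)
P(S) = 15
t(E) = -9 + 3*E
-330 + P(w(5))*t(0) = -330 + 15*(-9 + 3*0) = -330 + 15*(-9 + 0) = -330 + 15*(-9) = -330 - 135 = -465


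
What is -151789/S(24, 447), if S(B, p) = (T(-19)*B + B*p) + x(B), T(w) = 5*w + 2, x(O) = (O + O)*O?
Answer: -151789/9648 ≈ -15.733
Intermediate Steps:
x(O) = 2*O**2 (x(O) = (2*O)*O = 2*O**2)
T(w) = 2 + 5*w
S(B, p) = -93*B + 2*B**2 + B*p (S(B, p) = ((2 + 5*(-19))*B + B*p) + 2*B**2 = ((2 - 95)*B + B*p) + 2*B**2 = (-93*B + B*p) + 2*B**2 = -93*B + 2*B**2 + B*p)
-151789/S(24, 447) = -151789*1/(24*(-93 + 447 + 2*24)) = -151789*1/(24*(-93 + 447 + 48)) = -151789/(24*402) = -151789/9648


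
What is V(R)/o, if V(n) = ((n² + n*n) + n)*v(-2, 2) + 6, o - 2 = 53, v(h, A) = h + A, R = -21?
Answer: 6/55 ≈ 0.10909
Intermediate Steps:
v(h, A) = A + h
o = 55 (o = 2 + 53 = 55)
V(n) = 6 (V(n) = ((n² + n*n) + n)*(2 - 2) + 6 = ((n² + n²) + n)*0 + 6 = (2*n² + n)*0 + 6 = (n + 2*n²)*0 + 6 = 0 + 6 = 6)
V(R)/o = 6/55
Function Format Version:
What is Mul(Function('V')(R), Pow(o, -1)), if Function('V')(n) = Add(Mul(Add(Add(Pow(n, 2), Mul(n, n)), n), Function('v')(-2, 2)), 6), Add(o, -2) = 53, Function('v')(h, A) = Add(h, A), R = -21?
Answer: Rational(6, 55) ≈ 0.10909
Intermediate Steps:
Function('v')(h, A) = Add(A, h)
o = 55 (o = Add(2, 53) = 55)
Function('V')(n) = 6 (Function('V')(n) = Add(Mul(Add(Add(Pow(n, 2), Mul(n, n)), n), Add(2, -2)), 6) = Add(Mul(Add(Add(Pow(n, 2), Pow(n, 2)), n), 0), 6) = Add(Mul(Add(Mul(2, Pow(n, 2)), n), 0), 6) = Add(Mul(Add(n, Mul(2, Pow(n, 2))), 0), 6) = Add(0, 6) = 6)
Mul(Function('V')(R), Pow(o, -1)) = Mul(6, Pow(55, -1)) = Mul(6, Rational(1, 55)) = Rational(6, 55)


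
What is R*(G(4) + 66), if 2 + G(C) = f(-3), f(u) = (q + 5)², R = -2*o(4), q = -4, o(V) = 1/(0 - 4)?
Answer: 65/2 ≈ 32.500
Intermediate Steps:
o(V) = -¼ (o(V) = 1/(-4) = -¼)
R = ½ (R = -2*(-¼) = ½ ≈ 0.50000)
f(u) = 1 (f(u) = (-4 + 5)² = 1² = 1)
G(C) = -1 (G(C) = -2 + 1 = -1)
R*(G(4) + 66) = (-1 + 66)/2 = (½)*65 = 65/2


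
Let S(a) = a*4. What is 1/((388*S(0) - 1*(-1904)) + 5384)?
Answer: 1/7288 ≈ 0.00013721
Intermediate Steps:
S(a) = 4*a
1/((388*S(0) - 1*(-1904)) + 5384) = 1/((388*(4*0) - 1*(-1904)) + 5384) = 1/((388*0 + 1904) + 5384) = 1/((0 + 1904) + 5384) = 1/(1904 + 5384) = 1/7288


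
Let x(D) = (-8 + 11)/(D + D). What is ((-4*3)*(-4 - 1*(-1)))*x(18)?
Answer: 3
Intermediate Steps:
x(D) = 3/(2*D) (x(D) = 3/((2*D)) = 3*(1/(2*D)) = 3/(2*D))
((-4*3)*(-4 - 1*(-1)))*x(18) = ((-4*3)*(-4 - 1*(-1)))*((3/2)/18) = (-12*(-4 + 1))*((3/2)*(1/18)) = -12*(-3)*(1/12) = 36*(1/12) = 3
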